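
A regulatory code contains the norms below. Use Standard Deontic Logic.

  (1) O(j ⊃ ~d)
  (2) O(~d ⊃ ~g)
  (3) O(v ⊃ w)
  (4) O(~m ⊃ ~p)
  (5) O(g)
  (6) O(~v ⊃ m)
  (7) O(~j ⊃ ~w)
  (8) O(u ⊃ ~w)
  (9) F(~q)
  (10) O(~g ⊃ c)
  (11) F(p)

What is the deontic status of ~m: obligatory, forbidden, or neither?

Premise 5 states O(g) outright.
The contrapositive of premise 2 (O(~d ⊃ ~g)) is O(g ⊃ d), and O(g) is already established, so O(d).
Premise 1 is O(j ⊃ ~d); contrapositively O(d ⊃ ~j). Since O(d) holds, K gives O(~j).
Applying K to premise 7 (O(~j ⊃ ~w)) and O(~j) yields O(~w).
Premise 3, O(v ⊃ w), contraposes to O(~w ⊃ ~v); with O(~w) we get O(~v).
Premise 6 is O(~v ⊃ m); since O(~v), deontic closure gives O(m).
Premises 4, 8, 9, 10, 11 do not contribute to this derivation.
Thus O(m), which is F(~m): ~m is forbidden.

Forbidden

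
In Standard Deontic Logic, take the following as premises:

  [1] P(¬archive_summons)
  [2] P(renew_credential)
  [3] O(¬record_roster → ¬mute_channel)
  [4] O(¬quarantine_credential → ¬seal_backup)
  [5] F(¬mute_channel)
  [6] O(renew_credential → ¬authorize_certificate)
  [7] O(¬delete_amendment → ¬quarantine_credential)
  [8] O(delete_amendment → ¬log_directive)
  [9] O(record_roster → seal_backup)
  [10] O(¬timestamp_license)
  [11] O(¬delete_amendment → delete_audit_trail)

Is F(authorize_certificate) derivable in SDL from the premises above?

Premise 6 is O(renew_credential → ¬authorize_certificate), but O(renew_credential) is not derivable from the premises (the permission P(renew_credential) asserts only ¬O(¬renew_credential), not O(renew_credential)), so it does not yield O(¬authorize_certificate).
No other premise forces O(¬authorize_certificate). An ideal world satisfying every premise can still have authorize_certificate true, so F(authorize_certificate) is not derivable.

No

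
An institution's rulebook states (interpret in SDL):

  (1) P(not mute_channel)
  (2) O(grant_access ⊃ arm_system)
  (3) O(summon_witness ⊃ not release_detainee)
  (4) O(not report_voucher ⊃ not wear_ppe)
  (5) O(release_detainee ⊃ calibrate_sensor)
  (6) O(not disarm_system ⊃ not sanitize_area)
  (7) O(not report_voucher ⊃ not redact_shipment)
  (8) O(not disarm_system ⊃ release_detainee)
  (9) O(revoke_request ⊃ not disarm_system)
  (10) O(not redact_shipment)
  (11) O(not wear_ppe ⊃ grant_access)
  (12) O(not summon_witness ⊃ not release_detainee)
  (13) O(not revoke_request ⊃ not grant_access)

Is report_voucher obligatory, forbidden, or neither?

Obligatory

Premises 12 and 3 are O(not summon_witness ⊃ not release_detainee) and O(summon_witness ⊃ not release_detainee); every ideal world satisfies not summon_witness or summon_witness, so in either case not release_detainee holds — hence O(not release_detainee).
The contrapositive of premise 8 (O(not disarm_system ⊃ release_detainee)) is O(not release_detainee ⊃ disarm_system), and O(not release_detainee) is already established, so O(disarm_system).
Premise 9, O(revoke_request ⊃ not disarm_system), contraposes to O(disarm_system ⊃ not revoke_request); with O(disarm_system) we get O(not revoke_request).
From O(not revoke_request) and premise 13, O(not revoke_request ⊃ not grant_access), we obtain O(not grant_access).
Premise 11 is O(not wear_ppe ⊃ grant_access); contrapositively O(not grant_access ⊃ wear_ppe). Since O(not grant_access) holds, K gives O(wear_ppe).
The contrapositive of premise 4 (O(not report_voucher ⊃ not wear_ppe)) is O(wear_ppe ⊃ report_voucher), and O(wear_ppe) is already established, so O(report_voucher).
Premises 1, 2, 5, 6, 7, 10 do not contribute to this derivation.
Hence report_voucher is obligatory.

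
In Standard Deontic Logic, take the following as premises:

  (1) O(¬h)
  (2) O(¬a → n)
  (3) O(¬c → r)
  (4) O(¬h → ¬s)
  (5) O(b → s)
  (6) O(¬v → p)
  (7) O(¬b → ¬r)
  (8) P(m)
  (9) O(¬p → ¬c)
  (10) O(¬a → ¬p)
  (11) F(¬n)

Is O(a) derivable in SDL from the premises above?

Premise 1 gives O(¬h).
Premise 4 is O(¬h → ¬s); since O(¬h), deontic closure gives O(¬s).
The contrapositive of premise 5 (O(b → s)) is O(¬s → ¬b), and O(¬s) is already established, so O(¬b).
Applying K to premise 7 (O(¬b → ¬r)) and O(¬b) yields O(¬r).
The contrapositive of premise 3 (O(¬c → r)) is O(¬r → c), and O(¬r) is already established, so O(c).
Premise 9, O(¬p → ¬c), contraposes to O(c → p); with O(c) we get O(p).
Premise 10 is O(¬a → ¬p); contrapositively O(p → a). Since O(p) holds, K gives O(a).
Premises 2, 6, 8, 11 do not contribute to this derivation.
So O(a) follows.

Yes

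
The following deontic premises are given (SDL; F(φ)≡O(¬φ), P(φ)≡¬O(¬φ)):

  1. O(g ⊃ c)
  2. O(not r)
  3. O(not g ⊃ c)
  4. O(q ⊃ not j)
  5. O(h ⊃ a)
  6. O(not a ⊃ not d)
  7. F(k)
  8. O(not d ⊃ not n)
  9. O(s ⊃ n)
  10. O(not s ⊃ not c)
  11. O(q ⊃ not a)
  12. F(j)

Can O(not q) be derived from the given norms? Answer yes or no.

Yes

Premises 3 and 1 cover both cases: O(not g ⊃ c) and O(g ⊃ c). Since not g ∨ g is a tautology, O(c) follows.
Premise 10 is O(not s ⊃ not c); contrapositively O(c ⊃ s). Since O(c) holds, K gives O(s).
Premise 9 is O(s ⊃ n); since O(s), deontic closure gives O(n).
Premise 8 is O(not d ⊃ not n); contrapositively O(n ⊃ d). Since O(n) holds, K gives O(d).
Premise 6, O(not a ⊃ not d), contraposes to O(d ⊃ a); with O(d) we get O(a).
Premise 11 is O(q ⊃ not a); contrapositively O(a ⊃ not q). Since O(a) holds, K gives O(not q).
Premises 2, 4, 5, 7, 12 do not contribute to this derivation.
So O(not q) follows.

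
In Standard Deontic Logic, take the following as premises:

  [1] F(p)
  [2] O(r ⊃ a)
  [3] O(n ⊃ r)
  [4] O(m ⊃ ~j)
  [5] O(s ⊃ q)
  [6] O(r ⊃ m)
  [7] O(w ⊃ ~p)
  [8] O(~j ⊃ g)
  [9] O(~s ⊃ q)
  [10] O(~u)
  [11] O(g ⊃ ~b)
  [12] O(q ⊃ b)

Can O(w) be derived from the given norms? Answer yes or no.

Premise 7 is O(w ⊃ ~p); even if O(~p) held, inferring O(w) would be affirming the consequent — invalid.
No other premise forces O(w). An ideal world satisfying every premise can still have w false, so O(w) is not derivable.

No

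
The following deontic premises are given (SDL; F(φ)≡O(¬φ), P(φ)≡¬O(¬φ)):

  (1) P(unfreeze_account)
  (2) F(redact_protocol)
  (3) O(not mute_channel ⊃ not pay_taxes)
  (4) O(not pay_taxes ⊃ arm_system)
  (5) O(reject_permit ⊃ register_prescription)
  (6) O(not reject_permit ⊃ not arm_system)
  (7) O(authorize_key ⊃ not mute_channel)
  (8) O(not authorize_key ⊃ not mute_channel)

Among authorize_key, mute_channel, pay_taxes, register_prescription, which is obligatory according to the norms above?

Premises 7 and 8 are O(authorize_key ⊃ not mute_channel) and O(not authorize_key ⊃ not mute_channel); every ideal world satisfies authorize_key or not authorize_key, so in either case not mute_channel holds — hence O(not mute_channel).
Applying K to premise 3 (O(not mute_channel ⊃ not pay_taxes)) and O(not mute_channel) yields O(not pay_taxes).
From O(not pay_taxes) and premise 4, O(not pay_taxes ⊃ arm_system), we obtain O(arm_system).
The contrapositive of premise 6 (O(not reject_permit ⊃ not arm_system)) is O(arm_system ⊃ reject_permit), and O(arm_system) is already established, so O(reject_permit).
From O(reject_permit) and premise 5, O(reject_permit ⊃ register_prescription), we obtain O(register_prescription).
So O(register_prescription) holds — register_prescription is obligatory. None of the other listed options is made obligatory by any chain of premises.

register_prescription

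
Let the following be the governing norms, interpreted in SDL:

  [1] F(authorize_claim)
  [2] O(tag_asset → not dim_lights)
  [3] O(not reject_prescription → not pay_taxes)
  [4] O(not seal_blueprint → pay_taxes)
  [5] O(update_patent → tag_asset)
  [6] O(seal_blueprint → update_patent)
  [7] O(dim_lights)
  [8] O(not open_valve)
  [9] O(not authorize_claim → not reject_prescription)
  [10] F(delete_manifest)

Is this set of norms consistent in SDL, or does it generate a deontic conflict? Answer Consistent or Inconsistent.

Inconsistent

Premise 7 states O(dim_lights) outright.
Premise 2 is O(tag_asset → not dim_lights); contrapositively O(dim_lights → not tag_asset). Since O(dim_lights) holds, K gives O(not tag_asset).
Premise 5 is O(update_patent → tag_asset); contrapositively O(not tag_asset → not update_patent). Since O(not tag_asset) holds, K gives O(not update_patent).
Premise 6, O(seal_blueprint → update_patent), contraposes to O(not update_patent → not seal_blueprint); with O(not update_patent) we get O(not seal_blueprint).
Premise 4 is O(not seal_blueprint → pay_taxes); since O(not seal_blueprint), deontic closure gives O(pay_taxes).
Premise 3, O(not reject_prescription → not pay_taxes), contraposes to O(pay_taxes → reject_prescription); with O(pay_taxes) we get O(reject_prescription).
Premise 9, O(not authorize_claim → not reject_prescription), contraposes to O(reject_prescription → authorize_claim); with O(reject_prescription) we get O(authorize_claim).
However, F(authorize_claim) at premise 1 amounts to O(not authorize_claim).
We now have both O(authorize_claim) and O(not authorize_claim) — authorize_claim is simultaneously obligatory and forbidden, violating the D-axiom.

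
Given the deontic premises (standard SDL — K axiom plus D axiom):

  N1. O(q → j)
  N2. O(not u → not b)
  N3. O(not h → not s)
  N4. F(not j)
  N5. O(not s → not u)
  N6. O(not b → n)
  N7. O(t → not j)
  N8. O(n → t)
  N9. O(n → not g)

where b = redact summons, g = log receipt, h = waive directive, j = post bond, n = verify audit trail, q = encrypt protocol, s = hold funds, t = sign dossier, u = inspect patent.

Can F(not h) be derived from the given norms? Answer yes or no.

Premise 4 is F(not j), i.e. O(j).
Premise 7 is O(t → not j); contrapositively O(j → not t). Since O(j) holds, K gives O(not t).
Premise 8, O(n → t), contraposes to O(not t → not n); with O(not t) we get O(not n).
The contrapositive of premise 6 (O(not b → n)) is O(not n → b), and O(not n) is already established, so O(b).
Premise 2, O(not u → not b), contraposes to O(b → u); with O(b) we get O(u).
Premise 5, O(not s → not u), contraposes to O(u → s); with O(u) we get O(s).
Premise 3 is O(not h → not s); contrapositively O(s → h). Since O(s) holds, K gives O(h).
Premises 1, 9 do not contribute to this derivation.
So O(h) holds, i.e. F(not h). The claim follows.

Yes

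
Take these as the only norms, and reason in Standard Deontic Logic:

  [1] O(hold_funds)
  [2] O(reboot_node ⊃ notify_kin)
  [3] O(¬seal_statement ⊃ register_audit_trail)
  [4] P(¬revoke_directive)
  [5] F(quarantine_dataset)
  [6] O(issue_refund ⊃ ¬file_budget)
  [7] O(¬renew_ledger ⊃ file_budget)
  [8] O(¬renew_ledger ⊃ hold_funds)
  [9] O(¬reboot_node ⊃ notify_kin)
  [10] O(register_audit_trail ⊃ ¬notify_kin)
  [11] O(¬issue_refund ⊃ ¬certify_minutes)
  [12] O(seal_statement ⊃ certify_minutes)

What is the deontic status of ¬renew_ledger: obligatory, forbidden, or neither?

Forbidden

Premises 2 and 9 are O(reboot_node ⊃ notify_kin) and O(¬reboot_node ⊃ notify_kin); every ideal world satisfies reboot_node or ¬reboot_node, so in either case notify_kin holds — hence O(notify_kin).
The contrapositive of premise 10 (O(register_audit_trail ⊃ ¬notify_kin)) is O(notify_kin ⊃ ¬register_audit_trail), and O(notify_kin) is already established, so O(¬register_audit_trail).
The contrapositive of premise 3 (O(¬seal_statement ⊃ register_audit_trail)) is O(¬register_audit_trail ⊃ seal_statement), and O(¬register_audit_trail) is already established, so O(seal_statement).
With premise 12, O(seal_statement ⊃ certify_minutes), the K-axiom yields O(certify_minutes).
Premise 11, O(¬issue_refund ⊃ ¬certify_minutes), contraposes to O(certify_minutes ⊃ issue_refund); with O(certify_minutes) we get O(issue_refund).
Applying K to premise 6 (O(issue_refund ⊃ ¬file_budget)) and O(issue_refund) yields O(¬file_budget).
Premise 7 is O(¬renew_ledger ⊃ file_budget); contrapositively O(¬file_budget ⊃ renew_ledger). Since O(¬file_budget) holds, K gives O(renew_ledger).
Premises 1, 4, 5, 8 do not contribute to this derivation.
Thus O(renew_ledger), which is F(¬renew_ledger): ¬renew_ledger is forbidden.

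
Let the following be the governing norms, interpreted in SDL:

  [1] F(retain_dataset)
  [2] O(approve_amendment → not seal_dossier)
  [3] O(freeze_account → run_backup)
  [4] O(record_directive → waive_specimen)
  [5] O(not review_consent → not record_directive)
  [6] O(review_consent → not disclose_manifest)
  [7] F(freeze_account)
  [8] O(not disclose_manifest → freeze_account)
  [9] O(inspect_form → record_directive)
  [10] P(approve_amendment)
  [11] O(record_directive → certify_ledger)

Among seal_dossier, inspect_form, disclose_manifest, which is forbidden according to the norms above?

inspect_form

Premise 7, F(freeze_account), is equivalent to O(not freeze_account).
The contrapositive of premise 8 (O(not disclose_manifest → freeze_account)) is O(not freeze_account → disclose_manifest), and O(not freeze_account) is already established, so O(disclose_manifest).
Premise 6 is O(review_consent → not disclose_manifest); contrapositively O(disclose_manifest → not review_consent). Since O(disclose_manifest) holds, K gives O(not review_consent).
Premise 5 is O(not review_consent → not record_directive); since O(not review_consent), deontic closure gives O(not record_directive).
Premise 9 is O(inspect_form → record_directive); contrapositively O(not record_directive → not inspect_form). Since O(not record_directive) holds, K gives O(not inspect_form).
So O(not inspect_form) holds, i.e. inspect_form is forbidden. None of the other listed options is forbidden under the premises.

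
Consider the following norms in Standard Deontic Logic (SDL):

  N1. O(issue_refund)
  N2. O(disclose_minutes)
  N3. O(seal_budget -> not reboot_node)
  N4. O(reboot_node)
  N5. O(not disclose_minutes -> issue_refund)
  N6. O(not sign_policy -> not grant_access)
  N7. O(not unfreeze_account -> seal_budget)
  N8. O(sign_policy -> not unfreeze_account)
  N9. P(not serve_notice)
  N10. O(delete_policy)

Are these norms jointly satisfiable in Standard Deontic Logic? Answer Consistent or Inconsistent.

Premise 5 is O(not disclose_minutes -> issue_refund); even if O(issue_refund) held, inferring O(not disclose_minutes) would be affirming the consequent — invalid.
So O(not disclose_minutes) is not derivable, and the apparent clash with O(disclose_minutes) does not arise.
A world satisfying every obligation exists (e.g. delete_policy=true, disclose_minutes=true, grant_access=false, issue_refund=true, reboot_node=true, seal_budget=false, serve_notice=false, sign_policy=false, unfreeze_account=true); no atom is both obligatory and forbidden, so the set is consistent.

Consistent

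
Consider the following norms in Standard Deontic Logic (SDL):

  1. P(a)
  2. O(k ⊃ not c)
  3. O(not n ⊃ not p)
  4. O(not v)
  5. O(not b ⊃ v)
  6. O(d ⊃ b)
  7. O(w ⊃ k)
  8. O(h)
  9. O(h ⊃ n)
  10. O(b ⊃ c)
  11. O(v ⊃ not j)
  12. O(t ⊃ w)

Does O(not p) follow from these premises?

No

Premise 3 is O(not n ⊃ not p), but O(not n) is not derivable from the premises, so it does not yield O(not p).
No other premise forces O(not p). An ideal world satisfying every premise can still have not p false, so O(not p) is not derivable.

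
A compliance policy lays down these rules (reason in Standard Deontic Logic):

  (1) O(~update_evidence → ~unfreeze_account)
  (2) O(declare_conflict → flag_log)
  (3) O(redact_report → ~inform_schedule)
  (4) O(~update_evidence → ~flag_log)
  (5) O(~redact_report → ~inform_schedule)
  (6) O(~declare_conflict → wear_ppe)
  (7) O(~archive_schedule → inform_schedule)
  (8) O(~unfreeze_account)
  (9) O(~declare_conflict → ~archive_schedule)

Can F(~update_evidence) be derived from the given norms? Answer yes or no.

Yes

Premises 3 and 5 are O(redact_report → ~inform_schedule) and O(~redact_report → ~inform_schedule); every ideal world satisfies redact_report or ~redact_report, so in either case ~inform_schedule holds — hence O(~inform_schedule).
Premise 7 is O(~archive_schedule → inform_schedule); contrapositively O(~inform_schedule → archive_schedule). Since O(~inform_schedule) holds, K gives O(archive_schedule).
The contrapositive of premise 9 (O(~declare_conflict → ~archive_schedule)) is O(archive_schedule → declare_conflict), and O(archive_schedule) is already established, so O(declare_conflict).
Applying K to premise 2 (O(declare_conflict → flag_log)) and O(declare_conflict) yields O(flag_log).
Premise 4, O(~update_evidence → ~flag_log), contraposes to O(flag_log → update_evidence); with O(flag_log) we get O(update_evidence).
Premises 1, 6, 8 do not contribute to this derivation.
So O(update_evidence) holds, i.e. F(~update_evidence). The claim follows.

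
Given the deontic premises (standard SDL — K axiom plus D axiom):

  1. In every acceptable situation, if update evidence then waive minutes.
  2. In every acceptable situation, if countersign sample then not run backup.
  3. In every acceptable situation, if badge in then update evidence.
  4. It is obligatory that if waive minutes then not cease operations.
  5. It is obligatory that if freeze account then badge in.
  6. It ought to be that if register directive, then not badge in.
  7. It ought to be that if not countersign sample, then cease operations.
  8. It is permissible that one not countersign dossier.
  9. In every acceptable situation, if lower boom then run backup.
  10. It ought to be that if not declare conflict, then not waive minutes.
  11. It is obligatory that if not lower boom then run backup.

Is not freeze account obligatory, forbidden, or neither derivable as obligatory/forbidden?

Obligatory

Premises 9 and 11 are O(lower_boom → run_backup) and O(¬lower_boom → run_backup); every ideal world satisfies lower_boom or ¬lower_boom, so in either case run_backup holds — hence O(run_backup).
Premise 2, O(countersign_sample → ¬run_backup), contraposes to O(run_backup → ¬countersign_sample); with O(run_backup) we get O(¬countersign_sample).
With premise 7, O(¬countersign_sample → cease_operations), the K-axiom yields O(cease_operations).
Premise 4 is O(waive_minutes → ¬cease_operations); contrapositively O(cease_operations → ¬waive_minutes). Since O(cease_operations) holds, K gives O(¬waive_minutes).
Premise 1, O(update_evidence → waive_minutes), contraposes to O(¬waive_minutes → ¬update_evidence); with O(¬waive_minutes) we get O(¬update_evidence).
Premise 3, O(badge_in → update_evidence), contraposes to O(¬update_evidence → ¬badge_in); with O(¬update_evidence) we get O(¬badge_in).
Premise 5 is O(freeze_account → badge_in); contrapositively O(¬badge_in → ¬freeze_account). Since O(¬badge_in) holds, K gives O(¬freeze_account).
Premises 6, 8, 10 do not contribute to this derivation.
Hence ¬freeze_account is obligatory.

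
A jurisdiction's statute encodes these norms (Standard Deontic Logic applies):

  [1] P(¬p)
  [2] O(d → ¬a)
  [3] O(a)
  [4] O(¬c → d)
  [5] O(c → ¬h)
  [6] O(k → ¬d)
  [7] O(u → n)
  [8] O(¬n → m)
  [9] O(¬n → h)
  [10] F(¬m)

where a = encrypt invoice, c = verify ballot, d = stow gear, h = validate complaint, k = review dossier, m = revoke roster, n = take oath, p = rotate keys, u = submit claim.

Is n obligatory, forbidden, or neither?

Obligatory

Premise 3 gives O(a).
Premise 2, O(d → ¬a), contraposes to O(a → ¬d); with O(a) we get O(¬d).
Premise 4, O(¬c → d), contraposes to O(¬d → c); with O(¬d) we get O(c).
Premise 5 is O(c → ¬h); since O(c), deontic closure gives O(¬h).
Premise 9, O(¬n → h), contraposes to O(¬h → n); with O(¬h) we get O(n).
Premises 1, 6, 7, 8, 10 do not contribute to this derivation.
Hence n is obligatory.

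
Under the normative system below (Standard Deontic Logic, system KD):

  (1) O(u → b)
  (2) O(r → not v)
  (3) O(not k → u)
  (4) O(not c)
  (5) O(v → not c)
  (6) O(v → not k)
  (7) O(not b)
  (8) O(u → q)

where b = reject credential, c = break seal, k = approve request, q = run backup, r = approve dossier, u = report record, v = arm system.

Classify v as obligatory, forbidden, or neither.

From premise 7 we have O(not b).
Premise 1, O(u → b), contraposes to O(not b → not u); with O(not b) we get O(not u).
Premise 3 is O(not k → u); contrapositively O(not u → k). Since O(not u) holds, K gives O(k).
Premise 6 is O(v → not k); contrapositively O(k → not v). Since O(k) holds, K gives O(not v).
Premises 2, 4, 5, 8 do not contribute to this derivation.
Thus O(not v), which is F(v): v is forbidden.

Forbidden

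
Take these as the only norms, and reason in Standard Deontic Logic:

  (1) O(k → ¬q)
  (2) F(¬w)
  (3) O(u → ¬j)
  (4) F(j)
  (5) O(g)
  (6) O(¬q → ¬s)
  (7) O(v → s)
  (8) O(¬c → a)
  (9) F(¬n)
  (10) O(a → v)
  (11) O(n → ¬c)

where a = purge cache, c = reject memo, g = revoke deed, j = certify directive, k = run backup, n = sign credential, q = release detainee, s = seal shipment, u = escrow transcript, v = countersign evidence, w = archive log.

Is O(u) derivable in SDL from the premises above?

No

Premise 3 is O(u → ¬j); even if O(¬j) held, inferring O(u) would be affirming the consequent — invalid.
No other premise forces O(u). An ideal world satisfying every premise can still have u false, so O(u) is not derivable.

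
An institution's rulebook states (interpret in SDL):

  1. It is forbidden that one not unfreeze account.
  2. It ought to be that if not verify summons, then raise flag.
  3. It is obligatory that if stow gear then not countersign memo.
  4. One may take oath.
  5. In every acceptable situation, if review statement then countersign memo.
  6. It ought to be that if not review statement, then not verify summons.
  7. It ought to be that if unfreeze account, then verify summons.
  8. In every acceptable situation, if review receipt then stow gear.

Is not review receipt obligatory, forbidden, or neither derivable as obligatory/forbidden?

Premise 1, F(¬unfreeze_account), is equivalent to O(unfreeze_account).
Applying K to premise 7 (O(unfreeze_account → verify_summons)) and O(unfreeze_account) yields O(verify_summons).
The contrapositive of premise 6 (O(¬review_statement → ¬verify_summons)) is O(verify_summons → review_statement), and O(verify_summons) is already established, so O(review_statement).
Applying K to premise 5 (O(review_statement → countersign_memo)) and O(review_statement) yields O(countersign_memo).
The contrapositive of premise 3 (O(stow_gear → ¬countersign_memo)) is O(countersign_memo → ¬stow_gear), and O(countersign_memo) is already established, so O(¬stow_gear).
Premise 8, O(review_receipt → stow_gear), contraposes to O(¬stow_gear → ¬review_receipt); with O(¬stow_gear) we get O(¬review_receipt).
Premises 2, 4 do not contribute to this derivation.
Hence ¬review_receipt is obligatory.

Obligatory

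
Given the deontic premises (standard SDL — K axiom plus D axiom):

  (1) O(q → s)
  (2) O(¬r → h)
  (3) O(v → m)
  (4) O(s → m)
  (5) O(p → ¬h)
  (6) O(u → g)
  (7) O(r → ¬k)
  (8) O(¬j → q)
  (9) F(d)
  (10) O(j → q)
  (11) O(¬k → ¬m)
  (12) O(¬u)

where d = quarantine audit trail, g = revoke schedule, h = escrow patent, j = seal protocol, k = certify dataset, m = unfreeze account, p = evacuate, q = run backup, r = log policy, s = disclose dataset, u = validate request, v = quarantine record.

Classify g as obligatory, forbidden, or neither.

Neither

Premise 6 is O(u → g), but O(u) is not derivable from the premises, so it does not yield O(g).
No premise or chain of K-axiom applications forces O(g), and none forces O(¬g). So g is neither obligatory nor forbidden under these norms.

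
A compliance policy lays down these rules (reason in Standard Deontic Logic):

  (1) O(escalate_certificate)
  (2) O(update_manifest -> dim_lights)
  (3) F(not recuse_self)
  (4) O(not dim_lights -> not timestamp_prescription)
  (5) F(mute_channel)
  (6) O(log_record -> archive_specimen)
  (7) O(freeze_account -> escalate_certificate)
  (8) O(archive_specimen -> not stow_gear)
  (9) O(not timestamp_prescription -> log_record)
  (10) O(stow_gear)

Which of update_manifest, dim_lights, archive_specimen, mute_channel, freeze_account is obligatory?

dim_lights

From premise 10 we have O(stow_gear).
The contrapositive of premise 8 (O(archive_specimen -> not stow_gear)) is O(stow_gear -> not archive_specimen), and O(stow_gear) is already established, so O(not archive_specimen).
Premise 6, O(log_record -> archive_specimen), contraposes to O(not archive_specimen -> not log_record); with O(not archive_specimen) we get O(not log_record).
Premise 9 is O(not timestamp_prescription -> log_record); contrapositively O(not log_record -> timestamp_prescription). Since O(not log_record) holds, K gives O(timestamp_prescription).
Premise 4 is O(not dim_lights -> not timestamp_prescription); contrapositively O(timestamp_prescription -> dim_lights). Since O(timestamp_prescription) holds, K gives O(dim_lights).
So O(dim_lights) holds — dim_lights is obligatory. None of the other listed options is made obligatory by any chain of premises.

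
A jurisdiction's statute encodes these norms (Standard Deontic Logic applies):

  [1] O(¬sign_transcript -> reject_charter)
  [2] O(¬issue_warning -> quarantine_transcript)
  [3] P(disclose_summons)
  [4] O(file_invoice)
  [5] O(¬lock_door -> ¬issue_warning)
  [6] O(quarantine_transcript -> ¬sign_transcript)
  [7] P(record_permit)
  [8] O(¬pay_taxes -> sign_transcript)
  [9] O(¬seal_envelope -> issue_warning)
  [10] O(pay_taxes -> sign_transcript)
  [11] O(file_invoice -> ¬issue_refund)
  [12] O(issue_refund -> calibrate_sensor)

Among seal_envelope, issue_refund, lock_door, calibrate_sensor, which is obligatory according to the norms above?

lock_door

By case analysis on pay_taxes: premise 10 gives O(pay_taxes -> sign_transcript) and premise 8 gives O(¬pay_taxes -> sign_transcript), so O(sign_transcript) either way.
Premise 6, O(quarantine_transcript -> ¬sign_transcript), contraposes to O(sign_transcript -> ¬quarantine_transcript); with O(sign_transcript) we get O(¬quarantine_transcript).
The contrapositive of premise 2 (O(¬issue_warning -> quarantine_transcript)) is O(¬quarantine_transcript -> issue_warning), and O(¬quarantine_transcript) is already established, so O(issue_warning).
The contrapositive of premise 5 (O(¬lock_door -> ¬issue_warning)) is O(issue_warning -> lock_door), and O(issue_warning) is already established, so O(lock_door).
So O(lock_door) holds — lock_door is obligatory. None of the other listed options is made obligatory by any chain of premises.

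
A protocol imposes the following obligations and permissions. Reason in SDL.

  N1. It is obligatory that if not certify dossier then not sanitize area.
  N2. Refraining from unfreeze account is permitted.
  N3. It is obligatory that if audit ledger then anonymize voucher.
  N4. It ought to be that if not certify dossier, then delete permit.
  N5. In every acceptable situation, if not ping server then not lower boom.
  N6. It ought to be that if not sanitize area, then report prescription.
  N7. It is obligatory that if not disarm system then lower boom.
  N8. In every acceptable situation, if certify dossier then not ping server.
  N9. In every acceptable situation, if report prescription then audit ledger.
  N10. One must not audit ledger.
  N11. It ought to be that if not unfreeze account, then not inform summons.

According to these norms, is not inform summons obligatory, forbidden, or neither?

Neither

Premise 11 is O(¬unfreeze_account → ¬inform_summons), but O(¬unfreeze_account) is not derivable from the premises (the permission P(¬unfreeze_account) asserts only ¬O(unfreeze_account), not O(¬unfreeze_account)), so it does not yield O(¬inform_summons).
No premise or chain of K-axiom applications forces O(¬inform_summons), and none forces O(inform_summons). So ¬inform_summons is neither obligatory nor forbidden under these norms.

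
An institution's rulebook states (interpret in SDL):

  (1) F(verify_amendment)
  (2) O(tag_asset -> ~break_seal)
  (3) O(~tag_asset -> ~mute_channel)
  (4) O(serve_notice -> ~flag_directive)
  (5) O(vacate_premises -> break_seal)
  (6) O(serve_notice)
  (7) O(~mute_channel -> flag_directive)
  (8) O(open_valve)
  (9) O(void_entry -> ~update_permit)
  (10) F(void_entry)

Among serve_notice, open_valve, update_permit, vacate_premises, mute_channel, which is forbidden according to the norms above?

From premise 6 we have O(serve_notice).
From O(serve_notice) and premise 4, O(serve_notice -> ~flag_directive), we obtain O(~flag_directive).
The contrapositive of premise 7 (O(~mute_channel -> flag_directive)) is O(~flag_directive -> mute_channel), and O(~flag_directive) is already established, so O(mute_channel).
Premise 3 is O(~tag_asset -> ~mute_channel); contrapositively O(mute_channel -> tag_asset). Since O(mute_channel) holds, K gives O(tag_asset).
Applying K to premise 2 (O(tag_asset -> ~break_seal)) and O(tag_asset) yields O(~break_seal).
Premise 5, O(vacate_premises -> break_seal), contraposes to O(~break_seal -> ~vacate_premises); with O(~break_seal) we get O(~vacate_premises).
So O(~vacate_premises) holds, i.e. vacate_premises is forbidden. None of the other listed options is forbidden under the premises.

vacate_premises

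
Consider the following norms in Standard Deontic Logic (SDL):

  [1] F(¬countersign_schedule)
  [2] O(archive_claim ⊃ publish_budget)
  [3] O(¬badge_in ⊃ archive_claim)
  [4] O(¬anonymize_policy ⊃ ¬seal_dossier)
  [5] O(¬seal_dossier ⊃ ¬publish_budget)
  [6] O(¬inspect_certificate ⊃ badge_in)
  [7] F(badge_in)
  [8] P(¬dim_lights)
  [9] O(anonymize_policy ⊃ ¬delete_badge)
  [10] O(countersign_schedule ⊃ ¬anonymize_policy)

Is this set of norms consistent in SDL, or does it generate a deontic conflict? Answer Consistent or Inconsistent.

Premise 1, F(¬countersign_schedule), is equivalent to O(countersign_schedule).
From O(countersign_schedule) and premise 10, O(countersign_schedule ⊃ ¬anonymize_policy), we obtain O(¬anonymize_policy).
From O(¬anonymize_policy) and premise 4, O(¬anonymize_policy ⊃ ¬seal_dossier), we obtain O(¬seal_dossier).
Applying K to premise 5 (O(¬seal_dossier ⊃ ¬publish_budget)) and O(¬seal_dossier) yields O(¬publish_budget).
Premise 2, O(archive_claim ⊃ publish_budget), contraposes to O(¬publish_budget ⊃ ¬archive_claim); with O(¬publish_budget) we get O(¬archive_claim).
Premise 3, O(¬badge_in ⊃ archive_claim), contraposes to O(¬archive_claim ⊃ badge_in); with O(¬archive_claim) we get O(badge_in).
Yet premise 7 is F(badge_in), i.e. O(¬badge_in).
We now have both O(badge_in) and O(¬badge_in) — badge_in is simultaneously obligatory and forbidden, violating the D-axiom.

Inconsistent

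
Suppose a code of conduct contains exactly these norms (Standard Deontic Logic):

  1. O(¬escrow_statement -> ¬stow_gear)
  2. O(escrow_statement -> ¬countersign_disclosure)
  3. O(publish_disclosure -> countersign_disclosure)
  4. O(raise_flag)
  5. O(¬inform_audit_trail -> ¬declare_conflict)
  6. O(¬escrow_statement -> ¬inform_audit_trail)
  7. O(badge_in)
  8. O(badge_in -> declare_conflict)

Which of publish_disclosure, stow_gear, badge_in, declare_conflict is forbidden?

From premise 7 we have O(badge_in).
From O(badge_in) and premise 8, O(badge_in -> declare_conflict), we obtain O(declare_conflict).
The contrapositive of premise 5 (O(¬inform_audit_trail -> ¬declare_conflict)) is O(declare_conflict -> inform_audit_trail), and O(declare_conflict) is already established, so O(inform_audit_trail).
The contrapositive of premise 6 (O(¬escrow_statement -> ¬inform_audit_trail)) is O(inform_audit_trail -> escrow_statement), and O(inform_audit_trail) is already established, so O(escrow_statement).
Applying K to premise 2 (O(escrow_statement -> ¬countersign_disclosure)) and O(escrow_statement) yields O(¬countersign_disclosure).
Premise 3, O(publish_disclosure -> countersign_disclosure), contraposes to O(¬countersign_disclosure -> ¬publish_disclosure); with O(¬countersign_disclosure) we get O(¬publish_disclosure).
So O(¬publish_disclosure) holds, i.e. publish_disclosure is forbidden. None of the other listed options is forbidden under the premises.

publish_disclosure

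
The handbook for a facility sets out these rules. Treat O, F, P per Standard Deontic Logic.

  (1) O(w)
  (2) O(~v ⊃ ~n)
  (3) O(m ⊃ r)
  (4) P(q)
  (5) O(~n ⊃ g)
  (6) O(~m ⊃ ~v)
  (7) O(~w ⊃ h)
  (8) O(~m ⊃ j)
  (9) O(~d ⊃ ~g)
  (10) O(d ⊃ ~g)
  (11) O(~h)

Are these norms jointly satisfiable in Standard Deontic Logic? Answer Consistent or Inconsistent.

Premise 7 is O(~w ⊃ h), but O(~w) is not derivable from the premises, so it does not yield O(h).
So O(h) is not derivable, and the apparent clash with O(~h) does not arise.
A world satisfying every obligation exists (e.g. d=false, g=false, h=false, j=false, m=true, n=true, q=false, r=true, v=true, w=true); no atom is both obligatory and forbidden, so the set is consistent.

Consistent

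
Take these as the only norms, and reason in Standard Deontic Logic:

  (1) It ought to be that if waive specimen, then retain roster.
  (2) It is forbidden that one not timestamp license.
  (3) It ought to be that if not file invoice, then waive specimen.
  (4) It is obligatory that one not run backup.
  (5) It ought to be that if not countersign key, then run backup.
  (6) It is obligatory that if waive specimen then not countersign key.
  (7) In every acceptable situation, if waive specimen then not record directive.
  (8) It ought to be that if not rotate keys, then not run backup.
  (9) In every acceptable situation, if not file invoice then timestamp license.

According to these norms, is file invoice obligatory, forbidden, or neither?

From premise 4 we have O(¬run_backup).
Premise 5, O(¬countersign_key → run_backup), contraposes to O(¬run_backup → countersign_key); with O(¬run_backup) we get O(countersign_key).
The contrapositive of premise 6 (O(waive_specimen → ¬countersign_key)) is O(countersign_key → ¬waive_specimen), and O(countersign_key) is already established, so O(¬waive_specimen).
Premise 3, O(¬file_invoice → waive_specimen), contraposes to O(¬waive_specimen → file_invoice); with O(¬waive_specimen) we get O(file_invoice).
Premises 1, 2, 7, 8, 9 do not contribute to this derivation.
Hence file_invoice is obligatory.

Obligatory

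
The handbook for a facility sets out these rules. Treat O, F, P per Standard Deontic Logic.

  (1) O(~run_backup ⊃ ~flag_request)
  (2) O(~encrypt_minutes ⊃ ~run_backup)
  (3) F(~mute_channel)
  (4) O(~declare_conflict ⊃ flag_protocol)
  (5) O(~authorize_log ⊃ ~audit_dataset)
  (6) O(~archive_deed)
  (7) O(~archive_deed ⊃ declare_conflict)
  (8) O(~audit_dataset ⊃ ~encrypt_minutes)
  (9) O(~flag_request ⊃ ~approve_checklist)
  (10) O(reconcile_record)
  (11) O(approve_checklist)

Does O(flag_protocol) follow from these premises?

Premise 4 is O(~declare_conflict ⊃ flag_protocol), but O(~declare_conflict) is not derivable from the premises, so it does not yield O(flag_protocol).
No other premise forces O(flag_protocol). An ideal world satisfying every premise can still have flag_protocol false, so O(flag_protocol) is not derivable.

No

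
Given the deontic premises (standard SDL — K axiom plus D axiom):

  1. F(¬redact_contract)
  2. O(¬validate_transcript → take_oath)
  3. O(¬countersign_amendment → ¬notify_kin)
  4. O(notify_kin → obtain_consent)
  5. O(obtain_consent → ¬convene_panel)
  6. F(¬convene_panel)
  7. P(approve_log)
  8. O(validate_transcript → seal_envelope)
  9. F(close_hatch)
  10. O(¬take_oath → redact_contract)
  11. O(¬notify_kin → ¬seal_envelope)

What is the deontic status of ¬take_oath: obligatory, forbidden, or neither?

Forbidden

Premise 6, F(¬convene_panel), is equivalent to O(convene_panel).
Premise 5, O(obtain_consent → ¬convene_panel), contraposes to O(convene_panel → ¬obtain_consent); with O(convene_panel) we get O(¬obtain_consent).
The contrapositive of premise 4 (O(notify_kin → obtain_consent)) is O(¬obtain_consent → ¬notify_kin), and O(¬obtain_consent) is already established, so O(¬notify_kin).
From O(¬notify_kin) and premise 11, O(¬notify_kin → ¬seal_envelope), we obtain O(¬seal_envelope).
The contrapositive of premise 8 (O(validate_transcript → seal_envelope)) is O(¬seal_envelope → ¬validate_transcript), and O(¬seal_envelope) is already established, so O(¬validate_transcript).
Applying K to premise 2 (O(¬validate_transcript → take_oath)) and O(¬validate_transcript) yields O(take_oath).
Premises 1, 3, 7, 9, 10 do not contribute to this derivation.
Thus O(take_oath), which is F(¬take_oath): ¬take_oath is forbidden.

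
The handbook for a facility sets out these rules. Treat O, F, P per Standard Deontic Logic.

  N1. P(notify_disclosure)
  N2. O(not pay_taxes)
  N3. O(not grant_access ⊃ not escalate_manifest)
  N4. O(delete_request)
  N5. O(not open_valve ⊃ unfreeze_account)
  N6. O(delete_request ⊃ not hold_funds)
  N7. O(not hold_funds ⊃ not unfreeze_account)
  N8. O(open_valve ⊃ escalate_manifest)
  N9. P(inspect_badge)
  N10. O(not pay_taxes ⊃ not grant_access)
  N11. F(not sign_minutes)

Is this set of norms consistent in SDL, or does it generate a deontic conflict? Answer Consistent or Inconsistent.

From premise 4 we have O(delete_request).
Premise 6 is O(delete_request ⊃ not hold_funds); since O(delete_request), deontic closure gives O(not hold_funds).
Premise 7 is O(not hold_funds ⊃ not unfreeze_account); since O(not hold_funds), deontic closure gives O(not unfreeze_account).
Premise 5, O(not open_valve ⊃ unfreeze_account), contraposes to O(not unfreeze_account ⊃ open_valve); with O(not unfreeze_account) we get O(open_valve).
With premise 8, O(open_valve ⊃ escalate_manifest), the K-axiom yields O(escalate_manifest).
Premise 3 is O(not grant_access ⊃ not escalate_manifest); contrapositively O(escalate_manifest ⊃ grant_access). Since O(escalate_manifest) holds, K gives O(grant_access).
Premise 10 is O(not pay_taxes ⊃ not grant_access); contrapositively O(grant_access ⊃ pay_taxes). Since O(grant_access) holds, K gives O(pay_taxes).
However, premise 2 gives O(not pay_taxes).
We now have both O(pay_taxes) and O(not pay_taxes) — pay_taxes is simultaneously obligatory and forbidden, violating the D-axiom.

Inconsistent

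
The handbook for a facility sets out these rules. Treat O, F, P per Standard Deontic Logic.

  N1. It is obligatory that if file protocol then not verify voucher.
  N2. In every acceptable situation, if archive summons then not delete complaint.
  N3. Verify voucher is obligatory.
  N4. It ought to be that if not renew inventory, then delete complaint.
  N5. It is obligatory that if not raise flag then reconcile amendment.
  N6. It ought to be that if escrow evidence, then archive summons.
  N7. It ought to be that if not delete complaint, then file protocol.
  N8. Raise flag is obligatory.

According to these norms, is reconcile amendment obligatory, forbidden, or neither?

Premise 5 is O(¬raise_flag → reconcile_amendment), but O(¬raise_flag) is not derivable from the premises, so it does not yield O(reconcile_amendment).
No premise or chain of K-axiom applications forces O(reconcile_amendment), and none forces O(¬reconcile_amendment). So reconcile_amendment is neither obligatory nor forbidden under these norms.

Neither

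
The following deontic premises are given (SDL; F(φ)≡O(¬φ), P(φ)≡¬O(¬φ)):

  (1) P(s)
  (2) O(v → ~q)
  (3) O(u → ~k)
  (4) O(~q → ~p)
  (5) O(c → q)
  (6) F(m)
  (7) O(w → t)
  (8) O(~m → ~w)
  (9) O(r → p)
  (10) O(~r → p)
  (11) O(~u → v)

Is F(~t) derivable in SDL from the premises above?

Premise 7 is O(w → t), but O(w) is not derivable from the premises, so it does not yield O(t).
No other premise forces O(t). An ideal world satisfying every premise can still have ~t true, so F(~t) is not derivable.

No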